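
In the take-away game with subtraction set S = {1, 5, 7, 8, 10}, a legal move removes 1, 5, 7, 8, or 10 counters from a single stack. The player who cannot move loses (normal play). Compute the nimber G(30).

0

n :  0  1  2  3  4  5  6  7  8  9 10 11 12 13 14 15 16 17 18 19 20 21 22 23 24 25 26 27 28 29 30
G :  0  1  0  1  0  1  0  1  2  3  2  3  2  3  2  0  1  0  1  0  1  0  1  2  3  2  3  2  3  2  0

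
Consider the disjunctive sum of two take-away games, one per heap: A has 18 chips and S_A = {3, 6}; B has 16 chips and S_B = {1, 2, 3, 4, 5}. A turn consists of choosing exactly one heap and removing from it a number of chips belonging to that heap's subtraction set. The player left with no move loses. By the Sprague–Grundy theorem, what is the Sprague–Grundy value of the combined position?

Heap A, S = {3, 6}:
G(0) = 0
G(1) = mex{} = 0
G(2) = mex{} = 0
G(3) = mex{0} = 1
G(4) = mex{0} = 1
G(5) = mex{0} = 1
G(6) = mex{1,0} = 2
G(7) = mex{1,0} = 2
G(8) = mex{1,0} = 2
G(9) = mex{2,1} = 0
G(10) = mex{2,1} = 0
G(11) = mex{2,1} = 0
G(12) = mex{0,2} = 1
G(13) = mex{0,2} = 1
G(14) = mex{0,2} = 1
G(15) = mex{1,0} = 2
G(16) = mex{1,0} = 2
G(17) = mex{1,0} = 2
G(18) = mex{2,1} = 0
G_A(18) = 0.
Heap B, S = {1, 2, 3, 4, 5}:
G(0) = 0
G(1) = mex{0} = 1
G(2) = mex{1,0} = 2
G(3) = mex{2,1,0} = 3
G(4) = mex{3,2,1,0} = 4
G(5) = mex{4,3,2,1,0} = 5
G(6) = mex{5,4,3,2,1} = 0
G(7) = mex{0,5,4,3,2} = 1
G(8) = mex{1,0,5,4,3} = 2
G(9) = mex{2,1,0,5,4} = 3
G(10) = mex{3,2,1,0,5} = 4
G(11) = mex{4,3,2,1,0} = 5
G(12) = mex{5,4,3,2,1} = 0
G(13) = mex{0,5,4,3,2} = 1
G(14) = mex{1,0,5,4,3} = 2
G(15) = mex{2,1,0,5,4} = 3
G(16) = mex{3,2,1,0,5} = 4
G_B(16) = 4.
Combined Grundy value = 0 ⊕ 4 = 4.

4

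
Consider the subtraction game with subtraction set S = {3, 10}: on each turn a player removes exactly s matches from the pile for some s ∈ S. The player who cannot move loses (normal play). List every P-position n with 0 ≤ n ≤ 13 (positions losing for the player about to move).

0, 1, 2, 6, 7, 8, 13

n :  0  1  2  3  4  5  6  7  8  9 10 11 12 13
G :  0  0  0  1  1  1  0  0  0  1  1  1  2  0
P-positions are exactly the n with G(n) = 0.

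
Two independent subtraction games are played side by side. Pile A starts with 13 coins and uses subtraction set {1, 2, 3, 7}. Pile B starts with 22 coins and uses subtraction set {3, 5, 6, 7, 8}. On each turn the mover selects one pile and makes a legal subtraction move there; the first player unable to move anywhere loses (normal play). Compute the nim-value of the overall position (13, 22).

1

Pile A, S = {1, 2, 3, 7}:
n :  0  1  2  3  4  5  6  7  8  9 10 11 12 13
G :  0  1  2  3  0  1  2  3  0  1  2  3  0  1
G_A(13) = 1.
Pile B, S = {3, 5, 6, 7, 8}:
n :  0  1  2  3  4  5  6  7  8  9 10 11 12 13 14 15 16 17 18 19 20 21 22
G :  0  0  0  1  1  1  2  2  2  3  3  0  0  0  1  1  1  2  2  2  3  3  0
G_B(22) = 0.
Combined Grundy value = 1 ⊕ 0 = 1.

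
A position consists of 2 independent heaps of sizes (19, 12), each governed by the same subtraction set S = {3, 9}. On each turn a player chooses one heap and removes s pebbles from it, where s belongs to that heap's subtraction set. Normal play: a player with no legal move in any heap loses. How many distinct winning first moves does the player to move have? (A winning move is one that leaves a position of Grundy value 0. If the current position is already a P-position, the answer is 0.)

0

All heaps use S = {3, 9}:
G(0) = 0
G(1) = mex{} = 0
G(2) = mex{} = 0
G(3) = mex{0} = 1
G(4) = mex{0} = 1
G(5) = mex{0} = 1
G(6) = mex{1} = 0
G(7) = mex{1} = 0
G(8) = mex{1} = 0
G(9) = mex{0,0} = 1
G(10) = mex{0,0} = 1
G(11) = mex{0,0} = 1
G(12) = mex{1,1} = 0
G(13) = mex{1,1} = 0
G(14) = mex{1,1} = 0
G(15) = mex{0,0} = 1
G(16) = mex{0,0} = 1
G(17) = mex{0,0} = 1
G(18) = mex{1,1} = 0
G(19) = mex{1,1} = 0
Heap A: G(19) = 0.
Heap B: G(12) = 0.
Combined Grundy value = 0 ⊕ 0 = 0.
A winning move leaves total XOR = 0, i.e. changes one component's Grundy value g to g ⊕ X where X is the current total.
Heap A: target g' = 0⊕0 = 0, but every legal move changes the Grundy value (mex property), so 0 moves.
Heap B: target g' = 0⊕0 = 0, but every legal move changes the Grundy value (mex property), so 0 moves.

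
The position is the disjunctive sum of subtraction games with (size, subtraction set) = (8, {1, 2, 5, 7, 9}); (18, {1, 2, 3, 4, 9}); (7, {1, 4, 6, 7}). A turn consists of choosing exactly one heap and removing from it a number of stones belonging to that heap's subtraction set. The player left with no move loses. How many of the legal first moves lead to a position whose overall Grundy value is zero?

Heap A, S = {1, 2, 5, 7, 9}:
n : 0 1 2 3 4 5 6 7 8
G : 0 1 2 0 1 2 0 1 2
G_A(8) = 2.
Heap B, S = {1, 2, 3, 4, 9}:
G(0) = 0
G(1) = mex{0} = 1
G(2) = mex{1,0} = 2
G(3) = mex{2,1,0} = 3
G(4) = mex{3,2,1,0} = 4
G(5) = mex{4,3,2,1} = 0
G(6) = mex{0,4,3,2} = 1
G(7) = mex{1,0,4,3} = 2
G(8) = mex{2,1,0,4} = 3
G(9) = mex{3,2,1,0,0} = 4
G(10) = mex{4,3,2,1,1} = 0
G(11) = mex{0,4,3,2,2} = 1
G(12) = mex{1,0,4,3,3} = 2
G(13) = mex{2,1,0,4,4} = 3
G(14) = mex{3,2,1,0,0} = 4
G(15) = mex{4,3,2,1,1} = 0
G(16) = mex{0,4,3,2,2} = 1
G(17) = mex{1,0,4,3,3} = 2
G(18) = mex{2,1,0,4,4} = 3
G_B(18) = 3.
Heap C, S = {1, 4, 6, 7}:
n : 0 1 2 3 4 5 6 7
G : 0 1 0 1 2 0 1 2
G_C(7) = 2.
Combined Grundy value = 2 ⊕ 3 ⊕ 2 = 3.
A winning move leaves total XOR = 0, i.e. changes one component's Grundy value g to g ⊕ X where X is the current total.
Heap A: need g' = 2⊕3 = 1. Options: 8−1→G=1, 8−2→G=0, 8−5→G=0, 8−7→G=1. Hits: 2.
Heap B: need g' = 3⊕3 = 0. Options: 18−1→G=2, 18−2→G=1, 18−3→G=0, 18−4→G=4, 18−9→G=4. Hits: 1.
Heap C: need g' = 2⊕3 = 1. Options: 7−1→G=1, 7−4→G=1, 7−6→G=1, 7−7→G=0. Hits: 3.

6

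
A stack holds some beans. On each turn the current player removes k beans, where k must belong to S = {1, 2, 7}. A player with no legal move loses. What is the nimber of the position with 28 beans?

n :  0  1  2  3  4  5  6  7  8  9 10 11 12 13 14 15 16 17 18 19 20 21 22 23 24 25 26 27 28
G :  0  1  2  0  1  2  0  1  2  0  1  2  0  1  2  0  1  2  0  1  2  0  1  2  0  1  2  0  1

1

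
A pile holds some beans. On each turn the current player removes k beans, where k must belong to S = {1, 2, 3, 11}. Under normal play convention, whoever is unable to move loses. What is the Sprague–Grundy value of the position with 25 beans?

n :  0  1  2  3  4  5  6  7  8  9 10 11 12 13 14 15 16 17 18 19 20 21 22 23 24 25
G :  0  1  2  3  0  1  2  3  0  1  2  3  0  1  2  3  0  1  2  3  0  1  2  3  0  1

1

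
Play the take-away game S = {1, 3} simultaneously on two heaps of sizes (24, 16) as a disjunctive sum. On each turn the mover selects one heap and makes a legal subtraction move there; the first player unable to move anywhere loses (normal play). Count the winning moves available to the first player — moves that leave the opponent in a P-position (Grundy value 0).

All heaps use S = {1, 3}:
n :  0  1  2  3  4  5  6  7  8  9 10 11 12 13 14 15 16 17 18 19 20 21 22 23 24
G :  0  1  0  1  0  1  0  1  0  1  0  1  0  1  0  1  0  1  0  1  0  1  0  1  0
Heap A: G(24) = 0.
Heap B: G(16) = 0.
Combined Grundy value = 0 ⊕ 0 = 0.
A winning move leaves total XOR = 0, i.e. changes one component's Grundy value g to g ⊕ X where X is the current total.
Heap A: target g' = 0⊕0 = 0, but every legal move changes the Grundy value (mex property), so 0 moves.
Heap B: target g' = 0⊕0 = 0, but every legal move changes the Grundy value (mex property), so 0 moves.

0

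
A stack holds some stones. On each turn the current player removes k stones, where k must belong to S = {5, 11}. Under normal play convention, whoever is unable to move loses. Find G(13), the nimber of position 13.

2

G(0) = 0
G(1) = mex{} = 0
G(2) = mex{} = 0
G(3) = mex{} = 0
G(4) = mex{} = 0
G(5) = mex{0} = 1
G(6) = mex{0} = 1
G(7) = mex{0} = 1
G(8) = mex{0} = 1
G(9) = mex{0} = 1
G(10) = mex{1} = 0
G(11) = mex{1,0} = 2
G(12) = mex{1,0} = 2
G(13) = mex{1,0} = 2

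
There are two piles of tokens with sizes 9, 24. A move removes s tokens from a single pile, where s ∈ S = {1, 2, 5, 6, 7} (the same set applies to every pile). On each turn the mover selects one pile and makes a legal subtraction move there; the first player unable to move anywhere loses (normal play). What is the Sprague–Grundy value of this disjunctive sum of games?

All piles use S = {1, 2, 5, 6, 7}:
G(0) = 0
G(1) = mex{0} = 1
G(2) = mex{1,0} = 2
G(3) = mex{2,1} = 0
G(4) = mex{0,2} = 1
G(5) = mex{1,0,0} = 2
G(6) = mex{2,1,1,0} = 3
G(7) = mex{3,2,2,1,0} = 4
G(8) = mex{4,3,0,2,1} = 5
G(9) = mex{5,4,1,0,2} = 3
G(10) = mex{3,5,2,1,0} = 4
G(11) = mex{4,3,3,2,1} = 0
G(12) = mex{0,4,4,3,2} = 1
G(13) = mex{1,0,5,4,3} = 2
G(14) = mex{2,1,3,5,4} = 0
G(15) = mex{0,2,4,3,5} = 1
G(16) = mex{1,0,0,4,3} = 2
G(17) = mex{2,1,1,0,4} = 3
G(18) = mex{3,2,2,1,0} = 4
G(19) = mex{4,3,0,2,1} = 5
G(20) = mex{5,4,1,0,2} = 3
G(21) = mex{3,5,2,1,0} = 4
G(22) = mex{4,3,3,2,1} = 0
G(23) = mex{0,4,4,3,2} = 1
G(24) = mex{1,0,5,4,3} = 2
Pile A: G(9) = 3.
Pile B: G(24) = 2.
Combined Grundy value = 3 ⊕ 2 = 1.

1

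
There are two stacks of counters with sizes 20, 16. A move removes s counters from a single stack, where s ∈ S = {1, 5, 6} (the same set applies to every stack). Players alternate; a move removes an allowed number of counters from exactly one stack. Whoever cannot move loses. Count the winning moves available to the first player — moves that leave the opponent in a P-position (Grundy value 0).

1

All stacks use S = {1, 5, 6}:
G(0) = 0
G(1) = mex{0} = 1
G(2) = mex{1} = 0
G(3) = mex{0} = 1
G(4) = mex{1} = 0
G(5) = mex{0,0} = 1
G(6) = mex{1,1,0} = 2
G(7) = mex{2,0,1} = 3
G(8) = mex{3,1,0} = 2
G(9) = mex{2,0,1} = 3
G(10) = mex{3,1,0} = 2
G(11) = mex{2,2,1} = 0
G(12) = mex{0,3,2} = 1
G(13) = mex{1,2,3} = 0
G(14) = mex{0,3,2} = 1
G(15) = mex{1,2,3} = 0
G(16) = mex{0,0,2} = 1
G(17) = mex{1,1,0} = 2
G(18) = mex{2,0,1} = 3
G(19) = mex{3,1,0} = 2
G(20) = mex{2,0,1} = 3
Stack A: G(20) = 3.
Stack B: G(16) = 1.
Combined Grundy value = 3 ⊕ 1 = 2.
A winning move leaves total XOR = 0, i.e. changes one component's Grundy value g to g ⊕ X where X is the current total.
Stack A: need g' = 3⊕2 = 1. Options: 20−1→G=2, 20−5→G=0, 20−6→G=1. Hits: 1.
Stack B: need g' = 1⊕2 = 3. Options: 16−1→G=0, 16−5→G=0, 16−6→G=2. Hits: 0.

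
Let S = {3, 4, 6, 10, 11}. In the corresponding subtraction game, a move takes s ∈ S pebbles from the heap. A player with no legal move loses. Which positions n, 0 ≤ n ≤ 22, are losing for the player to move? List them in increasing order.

G(0) = 0
G(1) = mex{} = 0
G(2) = mex{} = 0
G(3) = mex{0} = 1
G(4) = mex{0,0} = 1
G(5) = mex{0,0} = 1
G(6) = mex{1,0,0} = 2
G(7) = mex{1,1,0} = 2
G(8) = mex{1,1,0} = 2
G(9) = mex{2,1,1} = 0
G(10) = mex{2,2,1,0} = 3
G(11) = mex{2,2,1,0,0} = 3
G(12) = mex{0,2,2,0,0} = 1
G(13) = mex{3,0,2,1,0} = 4
G(14) = mex{3,3,2,1,1} = 0
G(15) = mex{1,3,0,1,1} = 2
G(16) = mex{4,1,3,2,1} = 0
G(17) = mex{0,4,3,2,2} = 1
G(18) = mex{2,0,1,2,2} = 3
G(19) = mex{0,2,4,0,2} = 1
G(20) = mex{1,0,0,3,0} = 2
G(21) = mex{3,1,2,3,3} = 0
G(22) = mex{1,3,0,1,3} = 2
P-positions are exactly the n with G(n) = 0.

0, 1, 2, 9, 14, 16, 21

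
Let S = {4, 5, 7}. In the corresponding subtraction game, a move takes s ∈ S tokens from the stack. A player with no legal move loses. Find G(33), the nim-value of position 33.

0

G(0) = 0
G(1) = mex{} = 0
G(2) = mex{} = 0
G(3) = mex{} = 0
G(4) = mex{0} = 1
G(5) = mex{0,0} = 1
G(6) = mex{0,0} = 1
G(7) = mex{0,0,0} = 1
G(8) = mex{1,0,0} = 2
G(9) = mex{1,1,0} = 2
G(10) = mex{1,1,0} = 2
G(11) = mex{1,1,1} = 0
G(12) = mex{2,1,1} = 0
G(13) = mex{2,2,1} = 0
G(14) = mex{2,2,1} = 0
G(15) = mex{0,2,2} = 1
G(16) = mex{0,0,2} = 1
G(17) = mex{0,0,2} = 1
G(18) = mex{0,0,0} = 1
G(19) = mex{1,0,0} = 2
G(20) = mex{1,1,0} = 2
G(21) = mex{1,1,0} = 2
G(22) = mex{1,1,1} = 0
G(23) = mex{2,1,1} = 0
G(24) = mex{2,2,1} = 0
G(25) = mex{2,2,1} = 0
G(26) = mex{0,2,2} = 1
G(27) = mex{0,0,2} = 1
G(28) = mex{0,0,2} = 1
G(29) = mex{0,0,0} = 1
G(30) = mex{1,0,0} = 2
G(31) = mex{1,1,0} = 2
G(32) = mex{1,1,0} = 2
G(33) = mex{1,1,1} = 0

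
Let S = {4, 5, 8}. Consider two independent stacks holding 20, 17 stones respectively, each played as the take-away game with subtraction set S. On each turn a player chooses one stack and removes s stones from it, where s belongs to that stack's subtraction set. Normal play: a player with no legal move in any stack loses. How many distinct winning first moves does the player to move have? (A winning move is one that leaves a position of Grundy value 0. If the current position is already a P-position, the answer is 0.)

2

All stacks use S = {4, 5, 8}:
G(0) = 0
G(1) = mex{} = 0
G(2) = mex{} = 0
G(3) = mex{} = 0
G(4) = mex{0} = 1
G(5) = mex{0,0} = 1
G(6) = mex{0,0} = 1
G(7) = mex{0,0} = 1
G(8) = mex{1,0,0} = 2
G(9) = mex{1,1,0} = 2
G(10) = mex{1,1,0} = 2
G(11) = mex{1,1,0} = 2
G(12) = mex{2,1,1} = 0
G(13) = mex{2,2,1} = 0
G(14) = mex{2,2,1} = 0
G(15) = mex{2,2,1} = 0
G(16) = mex{0,2,2} = 1
G(17) = mex{0,0,2} = 1
G(18) = mex{0,0,2} = 1
G(19) = mex{0,0,2} = 1
G(20) = mex{1,0,0} = 2
Stack A: G(20) = 2.
Stack B: G(17) = 1.
Combined Grundy value = 2 ⊕ 1 = 3.
A winning move leaves total XOR = 0, i.e. changes one component's Grundy value g to g ⊕ X where X is the current total.
Stack A: need g' = 2⊕3 = 1. Options: 20−4→G=1, 20−5→G=0, 20−8→G=0. Hits: 1.
Stack B: need g' = 1⊕3 = 2. Options: 17−4→G=0, 17−5→G=0, 17−8→G=2. Hits: 1.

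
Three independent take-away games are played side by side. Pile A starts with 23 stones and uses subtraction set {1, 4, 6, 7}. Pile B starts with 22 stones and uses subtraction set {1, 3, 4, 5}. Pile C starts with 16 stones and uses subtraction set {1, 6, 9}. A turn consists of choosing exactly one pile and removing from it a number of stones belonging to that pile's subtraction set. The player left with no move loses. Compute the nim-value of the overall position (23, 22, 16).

Pile A, S = {1, 4, 6, 7}:
n :  0  1  2  3  4  5  6  7  8  9 10 11 12 13 14 15 16 17 18 19 20 21 22 23
G :  0  1  0  1  2  0  1  2  3  2  0  1  2  0  1  0  1  2  0  1  2  3  2  0
G_A(23) = 0.
Pile B, S = {1, 3, 4, 5}:
n :  0  1  2  3  4  5  6  7  8  9 10 11 12 13 14 15 16 17 18 19 20 21 22
G :  0  1  0  1  2  3  2  3  0  1  0  1  2  3  2  3  0  1  0  1  2  3  2
G_B(22) = 2.
Pile C, S = {1, 6, 9}:
n :  0  1  2  3  4  5  6  7  8  9 10 11 12 13 14 15 16
G :  0  1  0  1  0  1  2  0  1  2  3  2  0  1  0  1  2
G_C(16) = 2.
Combined Grundy value = 0 ⊕ 2 ⊕ 2 = 0.

0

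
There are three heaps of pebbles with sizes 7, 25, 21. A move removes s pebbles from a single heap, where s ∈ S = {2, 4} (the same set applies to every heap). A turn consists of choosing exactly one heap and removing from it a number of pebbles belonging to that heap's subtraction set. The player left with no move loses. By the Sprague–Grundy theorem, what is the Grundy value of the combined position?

All heaps use S = {2, 4}:
n :  0  1  2  3  4  5  6  7  8  9 10 11 12 13 14 15 16 17 18 19 20 21 22 23 24 25
G :  0  0  1  1  2  2  0  0  1  1  2  2  0  0  1  1  2  2  0  0  1  1  2  2  0  0
Heap A: G(7) = 0.
Heap B: G(25) = 0.
Heap C: G(21) = 1.
Combined Grundy value = 0 ⊕ 0 ⊕ 1 = 1.

1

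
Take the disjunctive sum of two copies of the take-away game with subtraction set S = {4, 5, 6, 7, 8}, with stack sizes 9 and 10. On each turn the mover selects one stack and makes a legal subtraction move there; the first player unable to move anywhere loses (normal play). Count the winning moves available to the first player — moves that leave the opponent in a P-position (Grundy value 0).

All stacks use S = {4, 5, 6, 7, 8}:
n :  0  1  2  3  4  5  6  7  8  9 10
G :  0  0  0  0  1  1  1  1  2  2  2
Stack A: G(9) = 2.
Stack B: G(10) = 2.
Combined Grundy value = 2 ⊕ 2 = 0.
A winning move leaves total XOR = 0, i.e. changes one component's Grundy value g to g ⊕ X where X is the current total.
Stack A: target g' = 2⊕0 = 2, but every legal move changes the Grundy value (mex property), so 0 moves.
Stack B: target g' = 2⊕0 = 2, but every legal move changes the Grundy value (mex property), so 0 moves.

0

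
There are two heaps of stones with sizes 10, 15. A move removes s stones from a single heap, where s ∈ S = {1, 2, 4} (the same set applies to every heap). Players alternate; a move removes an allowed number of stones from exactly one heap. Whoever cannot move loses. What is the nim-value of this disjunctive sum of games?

All heaps use S = {1, 2, 4}:
G(0) = 0
G(1) = mex{0} = 1
G(2) = mex{1,0} = 2
G(3) = mex{2,1} = 0
G(4) = mex{0,2,0} = 1
G(5) = mex{1,0,1} = 2
G(6) = mex{2,1,2} = 0
G(7) = mex{0,2,0} = 1
G(8) = mex{1,0,1} = 2
G(9) = mex{2,1,2} = 0
G(10) = mex{0,2,0} = 1
G(11) = mex{1,0,1} = 2
G(12) = mex{2,1,2} = 0
G(13) = mex{0,2,0} = 1
G(14) = mex{1,0,1} = 2
G(15) = mex{2,1,2} = 0
Heap A: G(10) = 1.
Heap B: G(15) = 0.
Combined Grundy value = 1 ⊕ 0 = 1.

1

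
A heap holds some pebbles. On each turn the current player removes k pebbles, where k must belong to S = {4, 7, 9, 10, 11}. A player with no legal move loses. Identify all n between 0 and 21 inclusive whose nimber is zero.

n :  0  1  2  3  4  5  6  7  8  9 10 11 12 13 14 15 16 17 18 19 20 21
G :  0  0  0  0  1  1  1  1  2  2  2  2  3  3  3  0  0  0  0  1  1  1
P-positions are exactly the n with G(n) = 0.

0, 1, 2, 3, 15, 16, 17, 18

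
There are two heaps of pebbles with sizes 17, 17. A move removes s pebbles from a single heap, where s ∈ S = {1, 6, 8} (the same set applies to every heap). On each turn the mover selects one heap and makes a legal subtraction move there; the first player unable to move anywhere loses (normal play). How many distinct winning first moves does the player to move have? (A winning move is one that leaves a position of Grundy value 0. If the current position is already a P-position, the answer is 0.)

0

All heaps use S = {1, 6, 8}:
G(0) = 0
G(1) = mex{0} = 1
G(2) = mex{1} = 0
G(3) = mex{0} = 1
G(4) = mex{1} = 0
G(5) = mex{0} = 1
G(6) = mex{1,0} = 2
G(7) = mex{2,1} = 0
G(8) = mex{0,0,0} = 1
G(9) = mex{1,1,1} = 0
G(10) = mex{0,0,0} = 1
G(11) = mex{1,1,1} = 0
G(12) = mex{0,2,0} = 1
G(13) = mex{1,0,1} = 2
G(14) = mex{2,1,2} = 0
G(15) = mex{0,0,0} = 1
G(16) = mex{1,1,1} = 0
G(17) = mex{0,0,0} = 1
Heap A: G(17) = 1.
Heap B: G(17) = 1.
Combined Grundy value = 1 ⊕ 1 = 0.
A winning move leaves total XOR = 0, i.e. changes one component's Grundy value g to g ⊕ X where X is the current total.
Heap A: target g' = 1⊕0 = 1, but every legal move changes the Grundy value (mex property), so 0 moves.
Heap B: target g' = 1⊕0 = 1, but every legal move changes the Grundy value (mex property), so 0 moves.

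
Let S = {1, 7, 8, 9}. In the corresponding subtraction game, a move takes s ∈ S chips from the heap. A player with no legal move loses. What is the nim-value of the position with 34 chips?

G(0) = 0
G(1) = mex{0} = 1
G(2) = mex{1} = 0
G(3) = mex{0} = 1
G(4) = mex{1} = 0
G(5) = mex{0} = 1
G(6) = mex{1} = 0
G(7) = mex{0,0} = 1
G(8) = mex{1,1,0} = 2
G(9) = mex{2,0,1,0} = 3
G(10) = mex{3,1,0,1} = 2
G(11) = mex{2,0,1,0} = 3
G(12) = mex{3,1,0,1} = 2
G(13) = mex{2,0,1,0} = 3
G(14) = mex{3,1,0,1} = 2
G(15) = mex{2,2,1,0} = 3
G(16) = mex{3,3,2,1} = 0
G(17) = mex{0,2,3,2} = 1
G(18) = mex{1,3,2,3} = 0
G(19) = mex{0,2,3,2} = 1
G(20) = mex{1,3,2,3} = 0
G(21) = mex{0,2,3,2} = 1
G(22) = mex{1,3,2,3} = 0
G(23) = mex{0,0,3,2} = 1
G(24) = mex{1,1,0,3} = 2
G(25) = mex{2,0,1,0} = 3
G(26) = mex{3,1,0,1} = 2
G(27) = mex{2,0,1,0} = 3
G(28) = mex{3,1,0,1} = 2
G(29) = mex{2,0,1,0} = 3
G(30) = mex{3,1,0,1} = 2
G(31) = mex{2,2,1,0} = 3
G(32) = mex{3,3,2,1} = 0
G(33) = mex{0,2,3,2} = 1
G(34) = mex{1,3,2,3} = 0

0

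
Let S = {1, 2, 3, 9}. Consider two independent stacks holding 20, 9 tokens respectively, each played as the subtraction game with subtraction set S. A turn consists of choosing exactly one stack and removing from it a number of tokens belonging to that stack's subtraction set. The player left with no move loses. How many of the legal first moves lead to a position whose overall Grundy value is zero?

3

All stacks use S = {1, 2, 3, 9}:
G(0) = 0
G(1) = mex{0} = 1
G(2) = mex{1,0} = 2
G(3) = mex{2,1,0} = 3
G(4) = mex{3,2,1} = 0
G(5) = mex{0,3,2} = 1
G(6) = mex{1,0,3} = 2
G(7) = mex{2,1,0} = 3
G(8) = mex{3,2,1} = 0
G(9) = mex{0,3,2,0} = 1
G(10) = mex{1,0,3,1} = 2
G(11) = mex{2,1,0,2} = 3
G(12) = mex{3,2,1,3} = 0
G(13) = mex{0,3,2,0} = 1
G(14) = mex{1,0,3,1} = 2
G(15) = mex{2,1,0,2} = 3
G(16) = mex{3,2,1,3} = 0
G(17) = mex{0,3,2,0} = 1
G(18) = mex{1,0,3,1} = 2
G(19) = mex{2,1,0,2} = 3
G(20) = mex{3,2,1,3} = 0
Stack A: G(20) = 0.
Stack B: G(9) = 1.
Combined Grundy value = 0 ⊕ 1 = 1.
A winning move leaves total XOR = 0, i.e. changes one component's Grundy value g to g ⊕ X where X is the current total.
Stack A: need g' = 0⊕1 = 1. Options: 20−1→G=3, 20−2→G=2, 20−3→G=1, 20−9→G=3. Hits: 1.
Stack B: need g' = 1⊕1 = 0. Options: 9−1→G=0, 9−2→G=3, 9−3→G=2, 9−9→G=0. Hits: 2.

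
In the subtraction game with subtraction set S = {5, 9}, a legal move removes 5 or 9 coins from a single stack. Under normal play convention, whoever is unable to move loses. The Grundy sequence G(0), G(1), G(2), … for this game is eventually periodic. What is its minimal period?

G(0) = 0
G(1) = mex{} = 0
G(2) = mex{} = 0
G(3) = mex{} = 0
G(4) = mex{} = 0
G(5) = mex{0} = 1
G(6) = mex{0} = 1
G(7) = mex{0} = 1
G(8) = mex{0} = 1
G(9) = mex{0,0} = 1
G(10) = mex{1,0} = 2
G(11) = mex{1,0} = 2
G(12) = mex{1,0} = 2
G(13) = mex{1,0} = 2
G(14) = mex{1,1} = 0
G(15) = mex{2,1} = 0
G(16) = mex{2,1} = 0
G(17) = mex{2,1} = 0
G(18) = mex{2,1} = 0
G(19) = mex{0,2} = 1
G(20) = mex{0,2} = 1
G(21) = mex{0,2} = 1
G(22) = mex{0,2} = 1
G(23) = mex{0,0} = 1
G(24) = mex{1,0} = 2
G(25) = mex{1,0} = 2
G(26) = mex{1,0} = 2
G(27) = mex{1,0} = 2
G(28) = mex{1,1} = 0
G(29) = mex{2,1} = 0
G(n+14) = G(n) holds for n = 0,…,8 (a full window of length max(S) = 9), so the sequence is purely periodic with period 14.

14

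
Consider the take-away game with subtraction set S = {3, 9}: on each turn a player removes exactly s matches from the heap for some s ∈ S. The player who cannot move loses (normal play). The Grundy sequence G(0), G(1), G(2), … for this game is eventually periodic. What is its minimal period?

6

G(0) = 0
G(1) = mex{} = 0
G(2) = mex{} = 0
G(3) = mex{0} = 1
G(4) = mex{0} = 1
G(5) = mex{0} = 1
G(6) = mex{1} = 0
G(7) = mex{1} = 0
G(8) = mex{1} = 0
G(9) = mex{0,0} = 1
G(10) = mex{0,0} = 1
G(11) = mex{0,0} = 1
G(12) = mex{1,1} = 0
G(13) = mex{1,1} = 0
G(14) = mex{1,1} = 0
G(15) = mex{0,0} = 1
G(16) = mex{0,0} = 1
G(n+6) = G(n) holds for n = 0,…,8 (a full window of length max(S) = 9), so the sequence is purely periodic with period 6.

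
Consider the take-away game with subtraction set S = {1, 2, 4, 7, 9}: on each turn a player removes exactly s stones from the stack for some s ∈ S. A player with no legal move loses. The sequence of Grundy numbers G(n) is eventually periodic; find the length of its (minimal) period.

11

n :  0  1  2  3  4  5  6  7  8  9 10 11 12 13 14 15 16 17 18 19 20 21 22 23
G :  0  1  2  0  1  2  0  1  2  3  4  0  1  2  0  1  2  0  1  2  3  4  0  1
G(n+11) = G(n) holds for n = 0,…,8 (a full window of length max(S) = 9), so the sequence is purely periodic with period 11.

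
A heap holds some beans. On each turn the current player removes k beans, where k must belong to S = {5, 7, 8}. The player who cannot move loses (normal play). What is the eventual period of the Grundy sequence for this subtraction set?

13

G(0) = 0
G(1) = mex{} = 0
G(2) = mex{} = 0
G(3) = mex{} = 0
G(4) = mex{} = 0
G(5) = mex{0} = 1
G(6) = mex{0} = 1
G(7) = mex{0,0} = 1
G(8) = mex{0,0,0} = 1
G(9) = mex{0,0,0} = 1
G(10) = mex{1,0,0} = 2
G(11) = mex{1,0,0} = 2
G(12) = mex{1,1,0} = 2
G(13) = mex{1,1,1} = 0
G(14) = mex{1,1,1} = 0
G(15) = mex{2,1,1} = 0
G(16) = mex{2,1,1} = 0
G(17) = mex{2,2,1} = 0
G(18) = mex{0,2,2} = 1
G(19) = mex{0,2,2} = 1
G(20) = mex{0,0,2} = 1
G(21) = mex{0,0,0} = 1
G(22) = mex{0,0,0} = 1
G(23) = mex{1,0,0} = 2
G(24) = mex{1,0,0} = 2
G(25) = mex{1,1,0} = 2
G(26) = mex{1,1,1} = 0
G(27) = mex{1,1,1} = 0
G(n+13) = G(n) holds for n = 0,…,7 (a full window of length max(S) = 8), so the sequence is purely periodic with period 13.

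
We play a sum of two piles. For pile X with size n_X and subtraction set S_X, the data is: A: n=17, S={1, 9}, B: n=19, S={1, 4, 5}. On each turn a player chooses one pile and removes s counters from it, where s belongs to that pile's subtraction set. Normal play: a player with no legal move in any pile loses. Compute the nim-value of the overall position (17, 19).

0

Pile A, S = {1, 9}:
n :  0  1  2  3  4  5  6  7  8  9 10 11 12 13 14 15 16 17
G :  0  1  0  1  0  1  0  1  0  1  0  1  0  1  0  1  0  1
G_A(17) = 1.
Pile B, S = {1, 4, 5}:
G(0) = 0
G(1) = mex{0} = 1
G(2) = mex{1} = 0
G(3) = mex{0} = 1
G(4) = mex{1,0} = 2
G(5) = mex{2,1,0} = 3
G(6) = mex{3,0,1} = 2
G(7) = mex{2,1,0} = 3
G(8) = mex{3,2,1} = 0
G(9) = mex{0,3,2} = 1
G(10) = mex{1,2,3} = 0
G(11) = mex{0,3,2} = 1
G(12) = mex{1,0,3} = 2
G(13) = mex{2,1,0} = 3
G(14) = mex{3,0,1} = 2
G(15) = mex{2,1,0} = 3
G(16) = mex{3,2,1} = 0
G(17) = mex{0,3,2} = 1
G(18) = mex{1,2,3} = 0
G(19) = mex{0,3,2} = 1
G_B(19) = 1.
Combined Grundy value = 1 ⊕ 1 = 0.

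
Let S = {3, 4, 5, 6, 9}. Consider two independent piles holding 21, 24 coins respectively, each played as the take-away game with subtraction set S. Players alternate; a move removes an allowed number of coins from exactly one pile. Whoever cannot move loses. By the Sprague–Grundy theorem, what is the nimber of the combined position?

All piles use S = {3, 4, 5, 6, 9}:
G(0) = 0
G(1) = mex{} = 0
G(2) = mex{} = 0
G(3) = mex{0} = 1
G(4) = mex{0,0} = 1
G(5) = mex{0,0,0} = 1
G(6) = mex{1,0,0,0} = 2
G(7) = mex{1,1,0,0} = 2
G(8) = mex{1,1,1,0} = 2
G(9) = mex{2,1,1,1,0} = 3
G(10) = mex{2,2,1,1,0} = 3
G(11) = mex{2,2,2,1,0} = 3
G(12) = mex{3,2,2,2,1} = 0
G(13) = mex{3,3,2,2,1} = 0
G(14) = mex{3,3,3,2,1} = 0
G(15) = mex{0,3,3,3,2} = 1
G(16) = mex{0,0,3,3,2} = 1
G(17) = mex{0,0,0,3,2} = 1
G(18) = mex{1,0,0,0,3} = 2
G(19) = mex{1,1,0,0,3} = 2
G(20) = mex{1,1,1,0,3} = 2
G(21) = mex{2,1,1,1,0} = 3
G(22) = mex{2,2,1,1,0} = 3
G(23) = mex{2,2,2,1,0} = 3
G(24) = mex{3,2,2,2,1} = 0
Pile A: G(21) = 3.
Pile B: G(24) = 0.
Combined Grundy value = 3 ⊕ 0 = 3.

3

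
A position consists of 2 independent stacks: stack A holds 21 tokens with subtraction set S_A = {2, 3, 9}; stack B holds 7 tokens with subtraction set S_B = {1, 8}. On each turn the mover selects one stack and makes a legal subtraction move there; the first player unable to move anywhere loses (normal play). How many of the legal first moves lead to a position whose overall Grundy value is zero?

Stack A, S = {2, 3, 9}:
n :  0  1  2  3  4  5  6  7  8  9 10 11 12 13 14 15 16 17 18 19 20 21
G :  0  0  1  1  2  0  0  1  1  2  2  0  0  1  1  2  0  0  1  1  2  2
G_A(21) = 2.
Stack B, S = {1, 8}:
n : 0 1 2 3 4 5 6 7
G : 0 1 0 1 0 1 0 1
G_B(7) = 1.
Combined Grundy value = 2 ⊕ 1 = 3.
A winning move leaves total XOR = 0, i.e. changes one component's Grundy value g to g ⊕ X where X is the current total.
Stack A: need g' = 2⊕3 = 1. Options: 21−2→G=1, 21−3→G=1, 21−9→G=0. Hits: 2.
Stack B: need g' = 1⊕3 = 2. Options: 7−1→G=0. Hits: 0.

2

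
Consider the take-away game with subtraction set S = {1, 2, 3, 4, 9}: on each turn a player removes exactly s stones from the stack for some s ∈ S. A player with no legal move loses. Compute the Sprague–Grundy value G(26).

n :  0  1  2  3  4  5  6  7  8  9 10 11 12 13 14 15 16 17 18 19 20 21 22 23 24 25 26
G :  0  1  2  3  4  0  1  2  3  4  0  1  2  3  4  0  1  2  3  4  0  1  2  3  4  0  1

1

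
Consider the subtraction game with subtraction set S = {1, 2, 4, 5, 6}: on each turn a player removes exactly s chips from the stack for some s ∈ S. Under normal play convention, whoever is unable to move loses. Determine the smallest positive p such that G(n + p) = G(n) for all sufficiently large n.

G(0) = 0
G(1) = mex{0} = 1
G(2) = mex{1,0} = 2
G(3) = mex{2,1} = 0
G(4) = mex{0,2,0} = 1
G(5) = mex{1,0,1,0} = 2
G(6) = mex{2,1,2,1,0} = 3
G(7) = mex{3,2,0,2,1} = 4
G(8) = mex{4,3,1,0,2} = 5
G(9) = mex{5,4,2,1,0} = 3
G(10) = mex{3,5,3,2,1} = 0
G(11) = mex{0,3,4,3,2} = 1
G(12) = mex{1,0,5,4,3} = 2
G(13) = mex{2,1,3,5,4} = 0
G(14) = mex{0,2,0,3,5} = 1
G(15) = mex{1,0,1,0,3} = 2
G(16) = mex{2,1,2,1,0} = 3
G(17) = mex{3,2,0,2,1} = 4
G(18) = mex{4,3,1,0,2} = 5
G(19) = mex{5,4,2,1,0} = 3
G(20) = mex{3,5,3,2,1} = 0
G(21) = mex{0,3,4,3,2} = 1
G(n+10) = G(n) holds for n = 0,…,5 (a full window of length max(S) = 6), so the sequence is purely periodic with period 10.

10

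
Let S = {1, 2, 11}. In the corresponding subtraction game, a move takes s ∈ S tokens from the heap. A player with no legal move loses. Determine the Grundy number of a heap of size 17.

n :  0  1  2  3  4  5  6  7  8  9 10 11 12 13 14 15 16 17
G :  0  1  2  0  1  2  0  1  2  0  1  2  0  1  2  0  1  2

2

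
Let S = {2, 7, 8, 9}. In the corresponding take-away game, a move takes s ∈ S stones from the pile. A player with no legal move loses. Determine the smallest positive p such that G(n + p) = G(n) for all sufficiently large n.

15

n :  0  1  2  3  4  5  6  7  8  9 10 11 12 13 14 15 16 17 18 19 20 21 22 23 24 25 26 27 28 29 30 31
G :  0  0  1  1  0  0  1  1  2  2  3  3  2  2  3  0  0  1  1  0  0  1  1  2  2  3  3  2  2  3  0  0
G(n+15) = G(n) holds for n = 0,…,8 (a full window of length max(S) = 9), so the sequence is purely periodic with period 15.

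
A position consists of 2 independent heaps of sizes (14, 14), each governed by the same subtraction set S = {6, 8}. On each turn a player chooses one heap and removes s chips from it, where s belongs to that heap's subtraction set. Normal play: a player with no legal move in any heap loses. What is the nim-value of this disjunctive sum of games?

0

All heaps use S = {6, 8}:
G(0) = 0
G(1) = mex{} = 0
G(2) = mex{} = 0
G(3) = mex{} = 0
G(4) = mex{} = 0
G(5) = mex{} = 0
G(6) = mex{0} = 1
G(7) = mex{0} = 1
G(8) = mex{0,0} = 1
G(9) = mex{0,0} = 1
G(10) = mex{0,0} = 1
G(11) = mex{0,0} = 1
G(12) = mex{1,0} = 2
G(13) = mex{1,0} = 2
G(14) = mex{1,1} = 0
Heap A: G(14) = 0.
Heap B: G(14) = 0.
Combined Grundy value = 0 ⊕ 0 = 0.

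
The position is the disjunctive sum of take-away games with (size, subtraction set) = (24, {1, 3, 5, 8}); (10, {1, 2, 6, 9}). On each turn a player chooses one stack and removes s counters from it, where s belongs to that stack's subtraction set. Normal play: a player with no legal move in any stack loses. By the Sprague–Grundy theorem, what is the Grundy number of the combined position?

3

Stack A, S = {1, 3, 5, 8}:
n :  0  1  2  3  4  5  6  7  8  9 10 11 12 13 14 15 16 17 18 19 20 21 22 23 24
G :  0  1  0  1  0  1  0  1  2  3  2  3  2  0  1  0  1  0  1  0  1  2  3  2  3
G_A(24) = 3.
Stack B, S = {1, 2, 6, 9}:
G(0) = 0
G(1) = mex{0} = 1
G(2) = mex{1,0} = 2
G(3) = mex{2,1} = 0
G(4) = mex{0,2} = 1
G(5) = mex{1,0} = 2
G(6) = mex{2,1,0} = 3
G(7) = mex{3,2,1} = 0
G(8) = mex{0,3,2} = 1
G(9) = mex{1,0,0,0} = 2
G(10) = mex{2,1,1,1} = 0
G_B(10) = 0.
Combined Grundy value = 3 ⊕ 0 = 3.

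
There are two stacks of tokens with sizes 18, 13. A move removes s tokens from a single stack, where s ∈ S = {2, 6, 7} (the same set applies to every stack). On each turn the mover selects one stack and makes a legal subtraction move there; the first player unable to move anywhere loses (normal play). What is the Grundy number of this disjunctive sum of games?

All stacks use S = {2, 6, 7}:
G(0) = 0
G(1) = mex{} = 0
G(2) = mex{0} = 1
G(3) = mex{0} = 1
G(4) = mex{1} = 0
G(5) = mex{1} = 0
G(6) = mex{0,0} = 1
G(7) = mex{0,0,0} = 1
G(8) = mex{1,1,0} = 2
G(9) = mex{1,1,1} = 0
G(10) = mex{2,0,1} = 3
G(11) = mex{0,0,0} = 1
G(12) = mex{3,1,0} = 2
G(13) = mex{1,1,1} = 0
G(14) = mex{2,2,1} = 0
G(15) = mex{0,0,2} = 1
G(16) = mex{0,3,0} = 1
G(17) = mex{1,1,3} = 0
G(18) = mex{1,2,1} = 0
Stack A: G(18) = 0.
Stack B: G(13) = 0.
Combined Grundy value = 0 ⊕ 0 = 0.

0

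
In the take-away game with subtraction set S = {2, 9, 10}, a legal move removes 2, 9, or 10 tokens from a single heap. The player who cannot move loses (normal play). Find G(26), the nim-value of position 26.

1

n :  0  1  2  3  4  5  6  7  8  9 10 11 12 13 14 15 16 17 18 19 20 21 22 23 24 25 26
G :  0  0  1  1  0  0  1  1  0  2  1  3  0  2  1  3  0  2  1  0  0  1  1  0  0  1  1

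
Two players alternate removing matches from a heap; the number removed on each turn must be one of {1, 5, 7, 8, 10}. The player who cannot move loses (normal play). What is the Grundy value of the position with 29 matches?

2

n :  0  1  2  3  4  5  6  7  8  9 10 11 12 13 14 15 16 17 18 19 20 21 22 23 24 25 26 27 28 29
G :  0  1  0  1  0  1  0  1  2  3  2  3  2  3  2  0  1  0  1  0  1  0  1  2  3  2  3  2  3  2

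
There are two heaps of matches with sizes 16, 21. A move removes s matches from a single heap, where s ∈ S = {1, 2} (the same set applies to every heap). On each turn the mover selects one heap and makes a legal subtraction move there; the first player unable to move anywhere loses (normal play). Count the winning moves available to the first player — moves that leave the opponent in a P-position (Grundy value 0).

2

All heaps use S = {1, 2}:
G(0) = 0
G(1) = mex{0} = 1
G(2) = mex{1,0} = 2
G(3) = mex{2,1} = 0
G(4) = mex{0,2} = 1
G(5) = mex{1,0} = 2
G(6) = mex{2,1} = 0
G(7) = mex{0,2} = 1
G(8) = mex{1,0} = 2
G(9) = mex{2,1} = 0
G(10) = mex{0,2} = 1
G(11) = mex{1,0} = 2
G(12) = mex{2,1} = 0
G(13) = mex{0,2} = 1
G(14) = mex{1,0} = 2
G(15) = mex{2,1} = 0
G(16) = mex{0,2} = 1
G(17) = mex{1,0} = 2
G(18) = mex{2,1} = 0
G(19) = mex{0,2} = 1
G(20) = mex{1,0} = 2
G(21) = mex{2,1} = 0
Heap A: G(16) = 1.
Heap B: G(21) = 0.
Combined Grundy value = 1 ⊕ 0 = 1.
A winning move leaves total XOR = 0, i.e. changes one component's Grundy value g to g ⊕ X where X is the current total.
Heap A: need g' = 1⊕1 = 0. Options: 16−1→G=0, 16−2→G=2. Hits: 1.
Heap B: need g' = 0⊕1 = 1. Options: 21−1→G=2, 21−2→G=1. Hits: 1.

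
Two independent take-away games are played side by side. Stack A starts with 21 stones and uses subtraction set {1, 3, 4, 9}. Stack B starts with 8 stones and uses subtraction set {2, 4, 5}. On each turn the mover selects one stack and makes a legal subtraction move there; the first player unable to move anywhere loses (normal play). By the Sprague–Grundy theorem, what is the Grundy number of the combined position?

4

Stack A, S = {1, 3, 4, 9}:
n :  0  1  2  3  4  5  6  7  8  9 10 11 12 13 14 15 16 17 18 19 20 21
G :  0  1  0  1  2  3  2  0  1  4  3  2  0  1  0  1  2  3  2  0  1  4
G_A(21) = 4.
Stack B, S = {2, 4, 5}:
G(0) = 0
G(1) = mex{} = 0
G(2) = mex{0} = 1
G(3) = mex{0} = 1
G(4) = mex{1,0} = 2
G(5) = mex{1,0,0} = 2
G(6) = mex{2,1,0} = 3
G(7) = mex{2,1,1} = 0
G(8) = mex{3,2,1} = 0
G_B(8) = 0.
Combined Grundy value = 4 ⊕ 0 = 4.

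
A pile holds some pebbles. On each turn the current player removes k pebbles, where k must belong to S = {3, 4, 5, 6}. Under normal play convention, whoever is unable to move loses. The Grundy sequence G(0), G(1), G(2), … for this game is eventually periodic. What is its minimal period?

G(0) = 0
G(1) = mex{} = 0
G(2) = mex{} = 0
G(3) = mex{0} = 1
G(4) = mex{0,0} = 1
G(5) = mex{0,0,0} = 1
G(6) = mex{1,0,0,0} = 2
G(7) = mex{1,1,0,0} = 2
G(8) = mex{1,1,1,0} = 2
G(9) = mex{2,1,1,1} = 0
G(10) = mex{2,2,1,1} = 0
G(11) = mex{2,2,2,1} = 0
G(12) = mex{0,2,2,2} = 1
G(13) = mex{0,0,2,2} = 1
G(14) = mex{0,0,0,2} = 1
G(15) = mex{1,0,0,0} = 2
G(16) = mex{1,1,0,0} = 2
G(17) = mex{1,1,1,0} = 2
G(18) = mex{2,1,1,1} = 0
G(19) = mex{2,2,1,1} = 0
G(n+9) = G(n) holds for n = 0,…,5 (a full window of length max(S) = 6), so the sequence is purely periodic with period 9.

9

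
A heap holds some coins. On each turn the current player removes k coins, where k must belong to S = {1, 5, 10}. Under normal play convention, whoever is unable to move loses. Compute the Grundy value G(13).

n :  0  1  2  3  4  5  6  7  8  9 10 11 12 13
G :  0  1  0  1  0  1  0  1  0  1  2  3  2  3

3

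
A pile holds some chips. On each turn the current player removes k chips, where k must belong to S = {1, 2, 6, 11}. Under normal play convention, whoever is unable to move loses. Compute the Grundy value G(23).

1

n :  0  1  2  3  4  5  6  7  8  9 10 11 12 13 14 15 16 17 18 19 20 21 22 23
G :  0  1  2  0  1  2  3  0  1  2  0  1  2  3  4  0  1  2  3  0  1  2  0  1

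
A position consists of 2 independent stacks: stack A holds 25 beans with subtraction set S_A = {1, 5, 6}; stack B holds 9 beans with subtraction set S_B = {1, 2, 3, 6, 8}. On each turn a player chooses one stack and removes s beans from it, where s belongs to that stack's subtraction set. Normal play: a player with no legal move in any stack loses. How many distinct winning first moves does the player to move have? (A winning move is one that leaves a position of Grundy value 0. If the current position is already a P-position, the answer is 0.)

Stack A, S = {1, 5, 6}:
G(0) = 0
G(1) = mex{0} = 1
G(2) = mex{1} = 0
G(3) = mex{0} = 1
G(4) = mex{1} = 0
G(5) = mex{0,0} = 1
G(6) = mex{1,1,0} = 2
G(7) = mex{2,0,1} = 3
G(8) = mex{3,1,0} = 2
G(9) = mex{2,0,1} = 3
G(10) = mex{3,1,0} = 2
G(11) = mex{2,2,1} = 0
G(12) = mex{0,3,2} = 1
G(13) = mex{1,2,3} = 0
G(14) = mex{0,3,2} = 1
G(15) = mex{1,2,3} = 0
G(16) = mex{0,0,2} = 1
G(17) = mex{1,1,0} = 2
G(18) = mex{2,0,1} = 3
G(19) = mex{3,1,0} = 2
G(20) = mex{2,0,1} = 3
G(21) = mex{3,1,0} = 2
G(22) = mex{2,2,1} = 0
G(23) = mex{0,3,2} = 1
G(24) = mex{1,2,3} = 0
G(25) = mex{0,3,2} = 1
G_A(25) = 1.
Stack B, S = {1, 2, 3, 6, 8}:
G(0) = 0
G(1) = mex{0} = 1
G(2) = mex{1,0} = 2
G(3) = mex{2,1,0} = 3
G(4) = mex{3,2,1} = 0
G(5) = mex{0,3,2} = 1
G(6) = mex{1,0,3,0} = 2
G(7) = mex{2,1,0,1} = 3
G(8) = mex{3,2,1,2,0} = 4
G(9) = mex{4,3,2,3,1} = 0
G_B(9) = 0.
Combined Grundy value = 1 ⊕ 0 = 1.
A winning move leaves total XOR = 0, i.e. changes one component's Grundy value g to g ⊕ X where X is the current total.
Stack A: need g' = 1⊕1 = 0. Options: 25−1→G=0, 25−5→G=3, 25−6→G=2. Hits: 1.
Stack B: need g' = 0⊕1 = 1. Options: 9−1→G=4, 9−2→G=3, 9−3→G=2, 9−6→G=3, 9−8→G=1. Hits: 1.

2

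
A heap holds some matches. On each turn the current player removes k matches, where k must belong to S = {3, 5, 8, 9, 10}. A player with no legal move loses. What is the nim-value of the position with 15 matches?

0

n :  0  1  2  3  4  5  6  7  8  9 10 11 12 13 14 15
G :  0  0  0  1  1  1  2  2  2  3  3  3  4  0  0  0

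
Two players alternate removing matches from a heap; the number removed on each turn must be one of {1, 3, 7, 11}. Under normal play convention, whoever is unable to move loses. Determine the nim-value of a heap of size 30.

0

n :  0  1  2  3  4  5  6  7  8  9 10 11 12 13 14 15 16 17 18 19 20 21 22 23 24 25 26 27 28 29 30
G :  0  1  0  1  0  1  0  1  0  1  0  1  0  1  0  1  0  1  0  1  0  1  0  1  0  1  0  1  0  1  0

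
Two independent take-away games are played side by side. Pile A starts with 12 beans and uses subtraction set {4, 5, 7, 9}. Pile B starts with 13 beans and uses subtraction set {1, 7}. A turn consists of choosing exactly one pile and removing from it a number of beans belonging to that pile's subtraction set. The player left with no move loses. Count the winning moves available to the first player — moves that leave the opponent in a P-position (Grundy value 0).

Pile A, S = {4, 5, 7, 9}:
G(0) = 0
G(1) = mex{} = 0
G(2) = mex{} = 0
G(3) = mex{} = 0
G(4) = mex{0} = 1
G(5) = mex{0,0} = 1
G(6) = mex{0,0} = 1
G(7) = mex{0,0,0} = 1
G(8) = mex{1,0,0} = 2
G(9) = mex{1,1,0,0} = 2
G(10) = mex{1,1,0,0} = 2
G(11) = mex{1,1,1,0} = 2
G(12) = mex{2,1,1,0} = 3
G_A(12) = 3.
Pile B, S = {1, 7}:
n :  0  1  2  3  4  5  6  7  8  9 10 11 12 13
G :  0  1  0  1  0  1  0  1  0  1  0  1  0  1
G_B(13) = 1.
Combined Grundy value = 3 ⊕ 1 = 2.
A winning move leaves total XOR = 0, i.e. changes one component's Grundy value g to g ⊕ X where X is the current total.
Pile A: need g' = 3⊕2 = 1. Options: 12−4→G=2, 12−5→G=1, 12−7→G=1, 12−9→G=0. Hits: 2.
Pile B: need g' = 1⊕2 = 3. Options: 13−1→G=0, 13−7→G=0. Hits: 0.

2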